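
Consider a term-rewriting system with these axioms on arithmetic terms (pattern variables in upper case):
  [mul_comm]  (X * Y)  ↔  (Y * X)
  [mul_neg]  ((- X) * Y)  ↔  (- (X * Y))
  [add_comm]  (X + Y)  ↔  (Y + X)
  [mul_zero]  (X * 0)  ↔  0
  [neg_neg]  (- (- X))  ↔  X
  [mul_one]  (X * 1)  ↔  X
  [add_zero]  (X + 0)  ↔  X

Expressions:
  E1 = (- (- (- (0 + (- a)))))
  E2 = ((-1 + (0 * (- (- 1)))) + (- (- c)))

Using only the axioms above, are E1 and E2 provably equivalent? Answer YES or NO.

NO

The axioms are sound identities: if E1 ↔* E2 then E1 and E2 evaluate identically under any assignment.
Under a=0, c=0: E1 evaluates to 0, E2 to -1. Distinct ⇒ no rewrite sequence connects them.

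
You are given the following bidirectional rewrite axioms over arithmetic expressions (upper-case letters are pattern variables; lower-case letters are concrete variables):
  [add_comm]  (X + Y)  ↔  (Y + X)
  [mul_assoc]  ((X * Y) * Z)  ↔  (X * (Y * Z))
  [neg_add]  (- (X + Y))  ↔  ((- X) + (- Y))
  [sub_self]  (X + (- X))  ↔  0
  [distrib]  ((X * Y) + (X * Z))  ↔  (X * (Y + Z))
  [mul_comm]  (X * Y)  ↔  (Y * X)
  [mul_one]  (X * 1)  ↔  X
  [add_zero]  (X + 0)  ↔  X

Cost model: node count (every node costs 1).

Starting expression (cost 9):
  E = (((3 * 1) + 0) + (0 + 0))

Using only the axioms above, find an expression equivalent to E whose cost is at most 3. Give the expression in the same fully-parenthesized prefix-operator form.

step 1: add_zero (→) rewrites (0 + 0) into 0, now (((3 * 1) + 0) + 0)
step 2: add_zero (→) rewrites (((3 * 1) + 0) + 0) into ((3 * 1) + 0)
step 3: mul_one (→) rewrites (3 * 1) into 3, reaching cost 3 (bound 3)

(3 + 0)   [cost 3]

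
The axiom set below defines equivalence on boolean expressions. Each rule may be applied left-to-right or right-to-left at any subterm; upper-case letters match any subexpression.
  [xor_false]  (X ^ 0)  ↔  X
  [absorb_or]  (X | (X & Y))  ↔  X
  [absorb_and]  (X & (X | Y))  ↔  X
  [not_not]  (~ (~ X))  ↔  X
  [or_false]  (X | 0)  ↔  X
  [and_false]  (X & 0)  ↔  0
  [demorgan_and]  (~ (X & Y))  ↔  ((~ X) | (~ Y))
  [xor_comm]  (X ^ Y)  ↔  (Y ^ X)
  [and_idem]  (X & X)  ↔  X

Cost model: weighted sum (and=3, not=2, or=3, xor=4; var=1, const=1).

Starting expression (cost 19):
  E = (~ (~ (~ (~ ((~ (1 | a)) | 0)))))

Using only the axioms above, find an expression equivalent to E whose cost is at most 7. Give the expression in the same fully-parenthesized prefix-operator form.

step 1: or_false (→) rewrites ((~ (1 | a)) | 0) into (~ (1 | a)), now (~ (~ (~ (~ (~ (1 | a))))))
step 2: not_not (→) rewrites (~ (~ (~ (1 | a)))) into (~ (1 | a)), now (~ (~ (~ (1 | a))))
step 3: not_not (→) rewrites (~ (~ (~ (1 | a)))) into (~ (1 | a)), reaching cost 7 (bound 7)

(~ (1 | a))   [cost 7]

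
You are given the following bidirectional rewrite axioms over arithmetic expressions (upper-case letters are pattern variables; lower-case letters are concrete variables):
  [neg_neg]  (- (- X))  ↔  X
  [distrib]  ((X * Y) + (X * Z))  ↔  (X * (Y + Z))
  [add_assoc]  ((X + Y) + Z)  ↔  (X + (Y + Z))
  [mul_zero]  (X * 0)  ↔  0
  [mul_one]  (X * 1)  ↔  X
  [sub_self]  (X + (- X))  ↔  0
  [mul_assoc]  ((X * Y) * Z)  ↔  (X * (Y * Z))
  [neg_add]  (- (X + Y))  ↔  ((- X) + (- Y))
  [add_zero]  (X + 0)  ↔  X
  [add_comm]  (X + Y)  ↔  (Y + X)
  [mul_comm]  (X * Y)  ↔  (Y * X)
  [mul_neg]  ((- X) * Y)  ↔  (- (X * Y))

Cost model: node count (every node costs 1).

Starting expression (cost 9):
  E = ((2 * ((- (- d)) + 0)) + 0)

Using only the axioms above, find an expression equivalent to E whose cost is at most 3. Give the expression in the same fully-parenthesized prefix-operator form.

step 1: add_zero (→) rewrites ((2 * ((- (- d)) + 0)) + 0) into (2 * ((- (- d)) + 0))
step 2: add_zero (→) rewrites ((- (- d)) + 0) into (- (- d)), now (2 * (- (- d)))
step 3: neg_neg (→) rewrites (- (- d)) into d, reaching cost 3 (bound 3)

(2 * d)   [cost 3]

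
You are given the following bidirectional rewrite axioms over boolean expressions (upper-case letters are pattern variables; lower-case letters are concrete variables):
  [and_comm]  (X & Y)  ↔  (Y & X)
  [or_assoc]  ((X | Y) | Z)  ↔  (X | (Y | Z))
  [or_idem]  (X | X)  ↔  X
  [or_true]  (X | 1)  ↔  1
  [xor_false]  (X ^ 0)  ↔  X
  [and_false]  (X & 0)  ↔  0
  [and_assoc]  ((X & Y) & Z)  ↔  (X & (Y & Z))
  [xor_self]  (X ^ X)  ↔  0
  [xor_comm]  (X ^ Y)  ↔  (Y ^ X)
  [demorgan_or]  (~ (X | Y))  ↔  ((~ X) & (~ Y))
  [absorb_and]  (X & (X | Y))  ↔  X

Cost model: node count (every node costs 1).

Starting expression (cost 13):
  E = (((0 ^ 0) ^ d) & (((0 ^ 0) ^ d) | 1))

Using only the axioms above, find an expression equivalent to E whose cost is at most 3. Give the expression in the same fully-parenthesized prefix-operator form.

(1) (0 ^ 0)  =[xor_self →]=  0    ⊢ (((0 ^ 0) ^ d) & ((0 ^ d) | 1))
(2) (0 ^ 0)  =[xor_false →]=  0    ⊢ ((0 ^ d) & ((0 ^ d) | 1))
(3) ((0 ^ d) & ((0 ^ d) | 1))  =[absorb_and →]=  (0 ^ d)    ⊢ cost 3, within 3

(0 ^ d)   [cost 3]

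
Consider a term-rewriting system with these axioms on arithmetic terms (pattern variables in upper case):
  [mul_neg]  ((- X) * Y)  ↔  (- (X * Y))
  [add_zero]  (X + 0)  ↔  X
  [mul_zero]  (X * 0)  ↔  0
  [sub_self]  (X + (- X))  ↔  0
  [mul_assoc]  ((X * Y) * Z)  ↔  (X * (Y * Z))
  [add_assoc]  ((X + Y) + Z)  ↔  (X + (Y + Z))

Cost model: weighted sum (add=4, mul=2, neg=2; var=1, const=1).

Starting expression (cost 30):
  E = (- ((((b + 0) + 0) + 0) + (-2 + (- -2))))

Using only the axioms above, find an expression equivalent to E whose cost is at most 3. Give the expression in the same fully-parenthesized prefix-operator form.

step 1: add_zero (→) rewrites ((b + 0) + 0) into (b + 0), now (- (((b + 0) + 0) + (-2 + (- -2))))
step 2: add_zero (→) rewrites (b + 0) into b, now (- ((b + 0) + (-2 + (- -2))))
step 3: sub_self (→) rewrites (-2 + (- -2)) into 0, now (- ((b + 0) + 0))
step 4: add_zero (→) rewrites (b + 0) into b, now (- (b + 0))
step 5: add_zero (→) rewrites (b + 0) into b, reaching cost 3 (bound 3)

(- b)   [cost 3]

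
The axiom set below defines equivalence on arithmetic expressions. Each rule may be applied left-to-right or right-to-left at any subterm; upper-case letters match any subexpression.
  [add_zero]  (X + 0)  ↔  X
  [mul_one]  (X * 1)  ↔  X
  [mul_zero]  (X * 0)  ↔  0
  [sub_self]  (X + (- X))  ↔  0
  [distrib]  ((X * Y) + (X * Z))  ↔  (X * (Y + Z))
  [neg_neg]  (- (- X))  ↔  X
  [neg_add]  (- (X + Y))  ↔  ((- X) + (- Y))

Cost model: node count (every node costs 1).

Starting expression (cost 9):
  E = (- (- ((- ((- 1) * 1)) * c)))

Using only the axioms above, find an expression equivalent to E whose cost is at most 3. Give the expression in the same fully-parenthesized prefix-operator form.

1. [mul_one →] ((- 1) * 1)  →  (- 1);  E = (- (- ((- (- 1)) * c)))
2. [neg_neg →] (- (- ((- (- 1)) * c)))  →  ((- (- 1)) * c)
3. [neg_neg →] (- (- 1))  →  1;  cost 3 ≤ 3, done

(1 * c)   [cost 3]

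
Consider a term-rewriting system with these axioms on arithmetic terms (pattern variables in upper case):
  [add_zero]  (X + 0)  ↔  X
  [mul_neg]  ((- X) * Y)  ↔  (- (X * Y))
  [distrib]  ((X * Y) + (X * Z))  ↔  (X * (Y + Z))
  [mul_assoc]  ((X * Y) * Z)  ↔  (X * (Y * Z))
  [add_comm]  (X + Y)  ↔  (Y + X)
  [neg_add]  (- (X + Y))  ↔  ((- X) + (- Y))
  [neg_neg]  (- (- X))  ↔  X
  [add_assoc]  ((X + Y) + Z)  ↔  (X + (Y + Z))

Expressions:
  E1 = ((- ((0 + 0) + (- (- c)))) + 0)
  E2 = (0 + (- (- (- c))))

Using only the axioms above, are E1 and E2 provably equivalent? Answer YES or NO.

YES

1. [neg_neg →] (- (- c))  →  c;  E1 = ((- ((0 + 0) + c)) + 0)
2. [add_zero →] (0 + 0)  →  0;  E1 = ((- (0 + c)) + 0)
3. [add_zero →] ((- (0 + c)) + 0)  →  (- (0 + c))
4. [add_comm →] (0 + c)  →  (c + 0);  E1 = (- (c + 0))
5. [add_zero →] (c + 0)  →  c;  E1 = (- c)
6. [neg_neg ←] c  →  (- (- c));  E1 = (- (- (- c)))
7. [add_zero ←] (- (- (- c)))  →  ((- (- (- c))) + 0)
8. [add_comm →] ((- (- (- c))) + 0)  →  (0 + (- (- (- c))));  this is E2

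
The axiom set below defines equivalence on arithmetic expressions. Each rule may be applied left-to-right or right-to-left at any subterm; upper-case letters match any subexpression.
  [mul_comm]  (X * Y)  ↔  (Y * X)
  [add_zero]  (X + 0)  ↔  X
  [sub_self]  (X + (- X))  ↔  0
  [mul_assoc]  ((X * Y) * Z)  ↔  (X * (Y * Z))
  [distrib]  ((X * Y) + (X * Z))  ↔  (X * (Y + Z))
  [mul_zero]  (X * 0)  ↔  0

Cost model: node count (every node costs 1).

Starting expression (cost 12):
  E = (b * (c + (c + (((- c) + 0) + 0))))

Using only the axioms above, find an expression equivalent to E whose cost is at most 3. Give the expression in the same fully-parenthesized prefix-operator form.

(c * b)   [cost 3]

step 1: add_zero (→) rewrites ((- c) + 0) into (- c), now (b * (c + (c + ((- c) + 0))))
step 2: add_zero (→) rewrites ((- c) + 0) into (- c), now (b * (c + (c + (- c))))
step 3: mul_comm (→) rewrites (b * (c + (c + (- c)))) into ((c + (c + (- c))) * b)
step 4: sub_self (→) rewrites (c + (- c)) into 0, now ((c + 0) * b)
step 5: add_zero (→) rewrites (c + 0) into c, reaching cost 3 (bound 3)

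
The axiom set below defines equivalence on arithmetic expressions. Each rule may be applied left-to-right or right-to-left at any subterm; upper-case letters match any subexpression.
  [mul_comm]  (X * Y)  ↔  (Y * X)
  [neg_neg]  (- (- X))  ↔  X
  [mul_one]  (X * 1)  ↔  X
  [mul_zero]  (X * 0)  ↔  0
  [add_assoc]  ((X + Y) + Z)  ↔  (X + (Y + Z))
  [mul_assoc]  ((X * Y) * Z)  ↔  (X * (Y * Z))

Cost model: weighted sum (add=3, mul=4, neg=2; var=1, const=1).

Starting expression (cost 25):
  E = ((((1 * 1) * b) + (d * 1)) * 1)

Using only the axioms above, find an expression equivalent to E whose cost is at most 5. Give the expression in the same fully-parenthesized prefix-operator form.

(b + d)   [cost 5]

step 1: mul_one (→) rewrites (1 * 1) into 1, now (((1 * b) + (d * 1)) * 1)
step 2: mul_one (→) rewrites (((1 * b) + (d * 1)) * 1) into ((1 * b) + (d * 1))
step 3: mul_one (→) rewrites (d * 1) into d, now ((1 * b) + d)
step 4: mul_comm (→) rewrites (1 * b) into (b * 1), now ((b * 1) + d)
step 5: mul_one (→) rewrites (b * 1) into b, reaching cost 5 (bound 5)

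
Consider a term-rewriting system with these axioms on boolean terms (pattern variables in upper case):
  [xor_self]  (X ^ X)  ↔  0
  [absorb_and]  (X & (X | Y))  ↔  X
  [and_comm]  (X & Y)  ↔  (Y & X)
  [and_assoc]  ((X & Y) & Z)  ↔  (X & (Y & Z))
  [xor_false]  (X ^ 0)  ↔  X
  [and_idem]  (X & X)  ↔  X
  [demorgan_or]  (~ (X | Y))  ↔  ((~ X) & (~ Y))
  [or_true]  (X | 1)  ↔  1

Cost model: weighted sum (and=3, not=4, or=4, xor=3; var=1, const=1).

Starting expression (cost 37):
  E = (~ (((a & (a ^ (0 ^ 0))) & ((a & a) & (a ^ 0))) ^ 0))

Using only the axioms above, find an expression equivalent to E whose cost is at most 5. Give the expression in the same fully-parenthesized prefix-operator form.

(~ a)   [cost 5]

(1) (((a & (a ^ (0 ^ 0))) & ((a & a) & (a ^ 0))) ^ 0)  =[xor_false →]=  ((a & (a ^ (0 ^ 0))) & ((a & a) & (a ^ 0)))    ⊢ (~ ((a & (a ^ (0 ^ 0))) & ((a & a) & (a ^ 0))))
(2) (0 ^ 0)  =[xor_self →]=  0    ⊢ (~ ((a & (a ^ 0)) & ((a & a) & (a ^ 0))))
(3) (a & a)  =[and_idem →]=  a    ⊢ (~ ((a & (a ^ 0)) & (a & (a ^ 0))))
(4) ((a & (a ^ 0)) & (a & (a ^ 0)))  =[and_idem →]=  (a & (a ^ 0))    ⊢ (~ (a & (a ^ 0)))
(5) (a ^ 0)  =[xor_false →]=  a    ⊢ (~ (a & a))
(6) (a & a)  =[and_idem →]=  a    ⊢ cost 5, within 5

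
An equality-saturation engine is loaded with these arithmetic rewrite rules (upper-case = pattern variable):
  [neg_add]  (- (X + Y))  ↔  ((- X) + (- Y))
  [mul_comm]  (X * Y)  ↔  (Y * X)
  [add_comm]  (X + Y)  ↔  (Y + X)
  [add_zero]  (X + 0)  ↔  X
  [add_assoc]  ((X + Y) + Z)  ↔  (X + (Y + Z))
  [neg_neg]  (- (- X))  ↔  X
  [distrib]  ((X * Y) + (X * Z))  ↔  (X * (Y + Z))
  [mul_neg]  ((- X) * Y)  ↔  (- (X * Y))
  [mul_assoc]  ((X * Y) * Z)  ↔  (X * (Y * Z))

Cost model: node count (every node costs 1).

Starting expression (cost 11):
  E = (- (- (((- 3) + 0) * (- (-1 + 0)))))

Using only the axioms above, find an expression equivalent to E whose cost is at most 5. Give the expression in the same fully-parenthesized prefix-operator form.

((- 3) * (- -1))   [cost 5]

(1) (-1 + 0)  =[add_zero →]=  -1    ⊢ (- (- (((- 3) + 0) * (- -1))))
(2) ((- 3) + 0)  =[add_zero →]=  (- 3)    ⊢ (- (- ((- 3) * (- -1))))
(3) (- (- ((- 3) * (- -1))))  =[neg_neg →]=  ((- 3) * (- -1))    ⊢ cost 5, within 5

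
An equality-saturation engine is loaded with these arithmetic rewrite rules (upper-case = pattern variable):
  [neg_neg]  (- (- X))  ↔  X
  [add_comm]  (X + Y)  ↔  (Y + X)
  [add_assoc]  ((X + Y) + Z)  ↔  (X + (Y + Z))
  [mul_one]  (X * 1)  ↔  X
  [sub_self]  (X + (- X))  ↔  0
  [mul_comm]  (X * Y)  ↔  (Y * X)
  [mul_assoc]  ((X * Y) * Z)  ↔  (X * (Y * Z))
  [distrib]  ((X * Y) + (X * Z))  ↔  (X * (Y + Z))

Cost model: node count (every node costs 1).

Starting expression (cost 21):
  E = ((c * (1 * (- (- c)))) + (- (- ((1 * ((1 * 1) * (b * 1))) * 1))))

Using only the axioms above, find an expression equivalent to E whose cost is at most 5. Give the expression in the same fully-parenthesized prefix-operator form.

(1) (- (- ((1 * ((1 * 1) * (b * 1))) * 1)))  =[neg_neg →]=  ((1 * ((1 * 1) * (b * 1))) * 1)    ⊢ ((c * (1 * (- (- c)))) + ((1 * ((1 * 1) * (b * 1))) * 1))
(2) ((1 * ((1 * 1) * (b * 1))) * 1)  =[mul_one →]=  (1 * ((1 * 1) * (b * 1)))    ⊢ ((c * (1 * (- (- c)))) + (1 * ((1 * 1) * (b * 1))))
(3) (b * 1)  =[mul_one →]=  b    ⊢ ((c * (1 * (- (- c)))) + (1 * ((1 * 1) * b)))
(4) (1 * ((1 * 1) * b))  =[mul_comm →]=  (((1 * 1) * b) * 1)    ⊢ ((c * (1 * (- (- c)))) + (((1 * 1) * b) * 1))
(5) (((1 * 1) * b) * 1)  =[mul_one →]=  ((1 * 1) * b)    ⊢ ((c * (1 * (- (- c)))) + ((1 * 1) * b))
(6) (- (- c))  =[neg_neg →]=  c    ⊢ ((c * (1 * c)) + ((1 * 1) * b))
(7) (1 * c)  =[mul_comm →]=  (c * 1)    ⊢ ((c * (c * 1)) + ((1 * 1) * b))
(8) ((1 * 1) * b)  =[mul_comm →]=  (b * (1 * 1))    ⊢ ((c * (c * 1)) + (b * (1 * 1)))
(9) (1 * 1)  =[mul_one →]=  1    ⊢ ((c * (c * 1)) + (b * 1))
(10) (b * 1)  =[mul_one →]=  b    ⊢ ((c * (c * 1)) + b)
(11) (c * (c * 1))  =[mul_comm →]=  ((c * 1) * c)    ⊢ (((c * 1) * c) + b)
(12) (((c * 1) * c) + b)  =[add_comm →]=  (b + ((c * 1) * c))
(13) (c * 1)  =[mul_one →]=  c    ⊢ cost 5, within 5

(b + (c * c))   [cost 5]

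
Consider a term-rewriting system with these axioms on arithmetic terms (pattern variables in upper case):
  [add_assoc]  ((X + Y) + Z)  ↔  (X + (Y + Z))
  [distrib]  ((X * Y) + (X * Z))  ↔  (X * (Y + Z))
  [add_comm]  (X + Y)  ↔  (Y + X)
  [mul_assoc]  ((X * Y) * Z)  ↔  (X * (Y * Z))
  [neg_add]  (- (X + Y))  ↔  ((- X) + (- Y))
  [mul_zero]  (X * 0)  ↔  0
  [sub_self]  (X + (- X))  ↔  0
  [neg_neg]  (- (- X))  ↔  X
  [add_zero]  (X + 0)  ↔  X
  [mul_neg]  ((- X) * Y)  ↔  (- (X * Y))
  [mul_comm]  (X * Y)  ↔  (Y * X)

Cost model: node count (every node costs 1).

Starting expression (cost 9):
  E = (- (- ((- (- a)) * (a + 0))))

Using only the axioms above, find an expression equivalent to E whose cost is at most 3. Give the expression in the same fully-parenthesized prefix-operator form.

(1) (- (- ((- (- a)) * (a + 0))))  =[neg_neg →]=  ((- (- a)) * (a + 0))
(2) (a + 0)  =[add_zero →]=  a    ⊢ ((- (- a)) * a)
(3) (- (- a))  =[neg_neg →]=  a    ⊢ cost 3, within 3

(a * a)   [cost 3]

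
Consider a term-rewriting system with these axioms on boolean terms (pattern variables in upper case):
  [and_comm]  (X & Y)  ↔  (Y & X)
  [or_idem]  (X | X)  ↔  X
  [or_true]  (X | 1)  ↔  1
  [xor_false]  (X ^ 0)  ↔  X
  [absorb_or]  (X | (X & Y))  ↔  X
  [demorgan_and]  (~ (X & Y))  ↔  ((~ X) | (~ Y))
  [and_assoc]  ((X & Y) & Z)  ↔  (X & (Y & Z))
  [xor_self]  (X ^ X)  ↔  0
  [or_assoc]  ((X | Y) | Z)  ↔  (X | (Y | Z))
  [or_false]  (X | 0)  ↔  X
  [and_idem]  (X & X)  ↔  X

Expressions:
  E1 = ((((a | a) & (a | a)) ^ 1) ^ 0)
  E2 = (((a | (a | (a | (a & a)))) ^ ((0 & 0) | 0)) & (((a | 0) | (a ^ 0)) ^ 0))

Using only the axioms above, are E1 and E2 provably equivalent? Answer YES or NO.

NO

The axioms are sound identities: if E1 ↔* E2 then E1 and E2 evaluate identically under any assignment.
Under a=0: E1 evaluates to 1, E2 to 0. Distinct ⇒ no rewrite sequence connects them.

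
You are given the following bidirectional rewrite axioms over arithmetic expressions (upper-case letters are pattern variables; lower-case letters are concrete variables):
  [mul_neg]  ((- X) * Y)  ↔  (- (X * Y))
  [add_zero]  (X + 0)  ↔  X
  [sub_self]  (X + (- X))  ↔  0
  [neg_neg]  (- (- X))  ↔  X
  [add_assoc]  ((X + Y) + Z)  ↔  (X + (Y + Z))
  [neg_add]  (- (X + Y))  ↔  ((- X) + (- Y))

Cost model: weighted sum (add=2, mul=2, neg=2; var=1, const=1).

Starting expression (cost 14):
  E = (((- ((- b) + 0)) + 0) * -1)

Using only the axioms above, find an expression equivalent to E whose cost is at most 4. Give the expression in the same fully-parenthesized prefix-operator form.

(b * -1)   [cost 4]

step 1: add_zero (→) rewrites ((- ((- b) + 0)) + 0) into (- ((- b) + 0)), now ((- ((- b) + 0)) * -1)
step 2: add_zero (→) rewrites ((- b) + 0) into (- b), now ((- (- b)) * -1)
step 3: neg_neg (→) rewrites (- (- b)) into b, reaching cost 4 (bound 4)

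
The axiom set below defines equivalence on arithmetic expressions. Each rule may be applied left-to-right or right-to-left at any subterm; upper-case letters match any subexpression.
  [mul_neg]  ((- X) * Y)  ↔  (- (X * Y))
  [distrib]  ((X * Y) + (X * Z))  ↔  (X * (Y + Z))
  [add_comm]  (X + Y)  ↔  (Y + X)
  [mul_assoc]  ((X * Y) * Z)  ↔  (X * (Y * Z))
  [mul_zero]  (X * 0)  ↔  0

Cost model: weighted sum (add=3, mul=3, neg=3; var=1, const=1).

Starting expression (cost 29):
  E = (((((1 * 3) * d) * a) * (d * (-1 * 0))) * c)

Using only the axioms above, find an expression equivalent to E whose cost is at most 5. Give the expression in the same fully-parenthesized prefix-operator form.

(0 * c)   [cost 5]

(1) (((1 * 3) * d) * a)  =[mul_assoc →]=  ((1 * 3) * (d * a))    ⊢ ((((1 * 3) * (d * a)) * (d * (-1 * 0))) * c)
(2) (-1 * 0)  =[mul_zero →]=  0    ⊢ ((((1 * 3) * (d * a)) * (d * 0)) * c)
(3) (d * 0)  =[mul_zero →]=  0    ⊢ ((((1 * 3) * (d * a)) * 0) * c)
(4) (((1 * 3) * (d * a)) * 0)  =[mul_assoc →]=  ((1 * 3) * ((d * a) * 0))    ⊢ (((1 * 3) * ((d * a) * 0)) * c)
(5) ((d * a) * 0)  =[mul_assoc →]=  (d * (a * 0))    ⊢ (((1 * 3) * (d * (a * 0))) * c)
(6) (a * 0)  =[mul_zero →]=  0    ⊢ (((1 * 3) * (d * 0)) * c)
(7) (d * 0)  =[mul_zero →]=  0    ⊢ (((1 * 3) * 0) * c)
(8) ((1 * 3) * 0)  =[mul_assoc →]=  (1 * (3 * 0))    ⊢ ((1 * (3 * 0)) * c)
(9) (3 * 0)  =[mul_zero →]=  0    ⊢ ((1 * 0) * c)
(10) (1 * 0)  =[mul_zero →]=  0    ⊢ cost 5, within 5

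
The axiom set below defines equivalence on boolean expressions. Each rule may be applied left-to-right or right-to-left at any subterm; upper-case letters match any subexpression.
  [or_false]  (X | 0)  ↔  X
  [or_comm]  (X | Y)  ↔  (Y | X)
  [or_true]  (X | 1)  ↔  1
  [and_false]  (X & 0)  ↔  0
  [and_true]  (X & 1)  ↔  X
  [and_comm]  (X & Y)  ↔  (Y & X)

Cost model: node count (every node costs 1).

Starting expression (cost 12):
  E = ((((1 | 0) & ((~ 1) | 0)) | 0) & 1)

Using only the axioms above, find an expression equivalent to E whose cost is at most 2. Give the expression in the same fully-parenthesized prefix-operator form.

(1) ((((1 | 0) & ((~ 1) | 0)) | 0) & 1)  =[and_true →]=  (((1 | 0) & ((~ 1) | 0)) | 0)
(2) ((1 | 0) & ((~ 1) | 0))  =[and_comm →]=  (((~ 1) | 0) & (1 | 0))    ⊢ ((((~ 1) | 0) & (1 | 0)) | 0)
(3) ((~ 1) | 0)  =[or_false →]=  (~ 1)    ⊢ (((~ 1) & (1 | 0)) | 0)
(4) (1 | 0)  =[or_false →]=  1    ⊢ (((~ 1) & 1) | 0)
(5) (((~ 1) & 1) | 0)  =[or_false →]=  ((~ 1) & 1)
(6) ((~ 1) & 1)  =[and_true →]=  (~ 1)    ⊢ cost 2, within 2

(~ 1)   [cost 2]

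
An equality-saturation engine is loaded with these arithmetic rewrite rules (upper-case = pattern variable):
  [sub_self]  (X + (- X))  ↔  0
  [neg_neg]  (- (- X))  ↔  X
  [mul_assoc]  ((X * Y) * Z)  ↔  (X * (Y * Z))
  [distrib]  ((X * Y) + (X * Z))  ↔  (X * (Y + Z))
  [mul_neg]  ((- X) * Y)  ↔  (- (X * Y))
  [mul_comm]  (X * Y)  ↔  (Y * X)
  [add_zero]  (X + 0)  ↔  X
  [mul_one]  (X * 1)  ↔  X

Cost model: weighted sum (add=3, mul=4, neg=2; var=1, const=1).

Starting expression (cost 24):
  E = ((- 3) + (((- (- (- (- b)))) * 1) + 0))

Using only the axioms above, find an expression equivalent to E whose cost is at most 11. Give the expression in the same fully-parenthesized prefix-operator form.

((- 3) + (b + 0))   [cost 11]

(1) (- (- (- (- b))))  =[neg_neg →]=  (- (- b))    ⊢ ((- 3) + (((- (- b)) * 1) + 0))
(2) ((- (- b)) * 1)  =[mul_one →]=  (- (- b))    ⊢ ((- 3) + ((- (- b)) + 0))
(3) (- (- b))  =[neg_neg →]=  b    ⊢ cost 11, within 11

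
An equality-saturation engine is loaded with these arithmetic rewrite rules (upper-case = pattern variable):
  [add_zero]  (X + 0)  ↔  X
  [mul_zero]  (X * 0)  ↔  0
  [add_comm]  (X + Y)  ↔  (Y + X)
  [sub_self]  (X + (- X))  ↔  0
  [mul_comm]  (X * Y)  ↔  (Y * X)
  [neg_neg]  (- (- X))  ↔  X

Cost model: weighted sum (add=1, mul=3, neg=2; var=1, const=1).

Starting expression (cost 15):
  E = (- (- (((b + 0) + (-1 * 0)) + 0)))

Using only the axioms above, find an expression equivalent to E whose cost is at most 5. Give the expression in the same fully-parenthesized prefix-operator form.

1. [add_zero →] (((b + 0) + (-1 * 0)) + 0)  →  ((b + 0) + (-1 * 0));  E = (- (- ((b + 0) + (-1 * 0))))
2. [mul_zero →] (-1 * 0)  →  0;  E = (- (- ((b + 0) + 0)))
3. [add_zero →] ((b + 0) + 0)  →  (b + 0);  E = (- (- (b + 0)))
4. [add_zero →] (b + 0)  →  b;  cost 5 ≤ 5, done

(- (- b))   [cost 5]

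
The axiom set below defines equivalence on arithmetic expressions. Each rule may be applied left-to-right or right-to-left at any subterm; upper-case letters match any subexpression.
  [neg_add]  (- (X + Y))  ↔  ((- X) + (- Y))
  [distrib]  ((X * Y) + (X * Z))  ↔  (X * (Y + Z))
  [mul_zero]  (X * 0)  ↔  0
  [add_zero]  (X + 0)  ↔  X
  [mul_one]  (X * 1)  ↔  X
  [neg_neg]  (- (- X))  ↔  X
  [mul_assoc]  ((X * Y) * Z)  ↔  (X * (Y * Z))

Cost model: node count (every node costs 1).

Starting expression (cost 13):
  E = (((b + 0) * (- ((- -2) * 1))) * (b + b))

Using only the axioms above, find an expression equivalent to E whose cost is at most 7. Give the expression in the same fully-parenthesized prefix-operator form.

(1) ((- -2) * 1)  =[mul_one →]=  (- -2)    ⊢ (((b + 0) * (- (- -2))) * (b + b))
(2) (b + 0)  =[add_zero →]=  b    ⊢ ((b * (- (- -2))) * (b + b))
(3) (- (- -2))  =[neg_neg →]=  -2    ⊢ cost 7, within 7

((b * -2) * (b + b))   [cost 7]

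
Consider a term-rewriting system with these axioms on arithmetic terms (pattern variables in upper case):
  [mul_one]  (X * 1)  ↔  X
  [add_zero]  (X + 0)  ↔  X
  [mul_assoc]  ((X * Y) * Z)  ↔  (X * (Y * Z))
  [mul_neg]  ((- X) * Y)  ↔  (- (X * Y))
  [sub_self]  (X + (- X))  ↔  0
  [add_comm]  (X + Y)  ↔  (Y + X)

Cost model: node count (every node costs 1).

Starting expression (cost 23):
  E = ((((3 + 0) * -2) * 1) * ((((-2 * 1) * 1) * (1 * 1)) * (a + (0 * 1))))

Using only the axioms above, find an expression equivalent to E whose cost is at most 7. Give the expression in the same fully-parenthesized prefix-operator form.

((3 * -2) * (-2 * a))   [cost 7]

step 1: mul_one (→) rewrites (-2 * 1) into -2, now ((((3 + 0) * -2) * 1) * (((-2 * 1) * (1 * 1)) * (a + (0 * 1))))
step 2: mul_one (→) rewrites (0 * 1) into 0, now ((((3 + 0) * -2) * 1) * (((-2 * 1) * (1 * 1)) * (a + 0)))
step 3: add_zero (→) rewrites (3 + 0) into 3, now (((3 * -2) * 1) * (((-2 * 1) * (1 * 1)) * (a + 0)))
step 4: add_zero (→) rewrites (a + 0) into a, now (((3 * -2) * 1) * (((-2 * 1) * (1 * 1)) * a))
step 5: mul_one (→) rewrites (1 * 1) into 1, now (((3 * -2) * 1) * (((-2 * 1) * 1) * a))
step 6: mul_one (→) rewrites ((-2 * 1) * 1) into (-2 * 1), now (((3 * -2) * 1) * ((-2 * 1) * a))
step 7: mul_one (→) rewrites (-2 * 1) into -2, now (((3 * -2) * 1) * (-2 * a))
step 8: mul_one (→) rewrites ((3 * -2) * 1) into (3 * -2), reaching cost 7 (bound 7)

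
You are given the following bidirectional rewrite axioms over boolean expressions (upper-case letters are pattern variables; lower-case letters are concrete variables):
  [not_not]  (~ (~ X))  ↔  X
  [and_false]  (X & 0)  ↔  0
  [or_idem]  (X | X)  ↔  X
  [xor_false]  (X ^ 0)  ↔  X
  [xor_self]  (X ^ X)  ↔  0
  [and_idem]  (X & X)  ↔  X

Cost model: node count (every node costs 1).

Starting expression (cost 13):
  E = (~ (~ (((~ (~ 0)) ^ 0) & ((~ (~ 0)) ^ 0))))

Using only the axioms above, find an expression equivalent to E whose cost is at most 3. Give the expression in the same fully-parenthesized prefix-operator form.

(~ (~ 0))   [cost 3]

1. [and_idem →] (((~ (~ 0)) ^ 0) & ((~ (~ 0)) ^ 0))  →  ((~ (~ 0)) ^ 0);  E = (~ (~ ((~ (~ 0)) ^ 0)))
2. [xor_false →] ((~ (~ 0)) ^ 0)  →  (~ (~ 0));  E = (~ (~ (~ (~ 0))))
3. [not_not →] (~ (~ (~ 0)))  →  (~ 0);  cost 3 ≤ 3, done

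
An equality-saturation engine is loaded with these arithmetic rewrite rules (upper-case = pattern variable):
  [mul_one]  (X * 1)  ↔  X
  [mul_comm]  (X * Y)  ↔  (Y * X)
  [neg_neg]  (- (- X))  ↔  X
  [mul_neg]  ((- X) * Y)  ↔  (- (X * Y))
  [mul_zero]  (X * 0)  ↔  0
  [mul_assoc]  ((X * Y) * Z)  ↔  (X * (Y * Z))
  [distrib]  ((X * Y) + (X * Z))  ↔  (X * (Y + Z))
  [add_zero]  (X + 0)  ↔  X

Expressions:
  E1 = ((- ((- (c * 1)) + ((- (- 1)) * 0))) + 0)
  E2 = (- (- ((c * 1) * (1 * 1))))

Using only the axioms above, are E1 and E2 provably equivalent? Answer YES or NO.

1. [neg_neg →] (- (- 1))  →  1;  E1 = ((- ((- (c * 1)) + (1 * 0))) + 0)
2. [mul_zero →] (1 * 0)  →  0;  E1 = ((- ((- (c * 1)) + 0)) + 0)
3. [add_zero →] ((- (c * 1)) + 0)  →  (- (c * 1));  E1 = ((- (- (c * 1))) + 0)
4. [add_zero →] ((- (- (c * 1))) + 0)  →  (- (- (c * 1)))
5. [mul_one ←] (c * 1)  →  ((c * 1) * 1);  E1 = (- (- ((c * 1) * 1)))
6. [mul_one ←] 1  →  (1 * 1);  this is E2

YES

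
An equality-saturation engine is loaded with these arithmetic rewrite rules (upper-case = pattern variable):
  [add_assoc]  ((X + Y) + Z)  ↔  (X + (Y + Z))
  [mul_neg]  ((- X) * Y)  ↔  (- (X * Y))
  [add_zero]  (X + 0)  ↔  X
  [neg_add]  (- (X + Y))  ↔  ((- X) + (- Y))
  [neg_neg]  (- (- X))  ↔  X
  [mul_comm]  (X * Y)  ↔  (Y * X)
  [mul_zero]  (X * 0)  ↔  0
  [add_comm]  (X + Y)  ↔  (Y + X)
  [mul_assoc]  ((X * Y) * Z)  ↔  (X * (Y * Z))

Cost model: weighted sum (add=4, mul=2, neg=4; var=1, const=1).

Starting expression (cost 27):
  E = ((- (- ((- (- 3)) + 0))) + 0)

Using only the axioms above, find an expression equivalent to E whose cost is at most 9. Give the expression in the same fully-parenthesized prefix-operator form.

(1) ((- (- 3)) + 0)  =[add_zero →]=  (- (- 3))    ⊢ ((- (- (- (- 3)))) + 0)
(2) ((- (- (- (- 3)))) + 0)  =[add_zero →]=  (- (- (- (- 3))))
(3) (- (- (- (- 3))))  =[neg_neg →]=  (- (- 3))    ⊢ cost 9, within 9

(- (- 3))   [cost 9]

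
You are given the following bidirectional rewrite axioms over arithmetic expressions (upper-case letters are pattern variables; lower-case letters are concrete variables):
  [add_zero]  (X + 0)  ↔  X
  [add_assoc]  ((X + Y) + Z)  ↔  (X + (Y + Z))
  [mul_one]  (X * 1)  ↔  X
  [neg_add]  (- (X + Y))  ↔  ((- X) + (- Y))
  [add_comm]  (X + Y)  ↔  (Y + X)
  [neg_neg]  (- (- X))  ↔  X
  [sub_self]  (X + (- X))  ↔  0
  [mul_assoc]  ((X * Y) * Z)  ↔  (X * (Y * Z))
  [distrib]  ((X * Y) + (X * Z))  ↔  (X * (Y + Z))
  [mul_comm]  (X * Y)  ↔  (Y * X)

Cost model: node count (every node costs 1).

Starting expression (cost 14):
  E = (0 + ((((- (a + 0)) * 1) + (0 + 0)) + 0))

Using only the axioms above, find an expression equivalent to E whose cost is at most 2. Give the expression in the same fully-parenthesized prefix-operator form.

(- a)   [cost 2]

(1) ((((- (a + 0)) * 1) + (0 + 0)) + 0)  =[add_assoc →]=  (((- (a + 0)) * 1) + ((0 + 0) + 0))    ⊢ (0 + (((- (a + 0)) * 1) + ((0 + 0) + 0)))
(2) (a + 0)  =[add_zero →]=  a    ⊢ (0 + (((- a) * 1) + ((0 + 0) + 0)))
(3) ((- a) * 1)  =[mul_one →]=  (- a)    ⊢ (0 + ((- a) + ((0 + 0) + 0)))
(4) ((0 + 0) + 0)  =[add_zero →]=  (0 + 0)    ⊢ (0 + ((- a) + (0 + 0)))
(5) (0 + ((- a) + (0 + 0)))  =[add_comm →]=  (((- a) + (0 + 0)) + 0)
(6) (((- a) + (0 + 0)) + 0)  =[add_zero →]=  ((- a) + (0 + 0))
(7) (0 + 0)  =[add_zero →]=  0    ⊢ ((- a) + 0)
(8) ((- a) + 0)  =[add_zero →]=  (- a)    ⊢ cost 2, within 2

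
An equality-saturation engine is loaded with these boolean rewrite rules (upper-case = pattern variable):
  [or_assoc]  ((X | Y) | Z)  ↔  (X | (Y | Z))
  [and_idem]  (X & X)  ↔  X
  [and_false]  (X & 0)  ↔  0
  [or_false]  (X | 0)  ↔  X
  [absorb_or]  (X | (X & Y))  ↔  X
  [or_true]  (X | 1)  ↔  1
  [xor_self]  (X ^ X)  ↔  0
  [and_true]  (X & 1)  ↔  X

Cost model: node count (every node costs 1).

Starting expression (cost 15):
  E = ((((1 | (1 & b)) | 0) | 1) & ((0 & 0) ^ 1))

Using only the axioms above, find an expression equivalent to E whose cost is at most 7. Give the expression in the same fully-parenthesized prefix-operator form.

step 1: absorb_or (→) rewrites (1 | (1 & b)) into 1, now (((1 | 0) | 1) & ((0 & 0) ^ 1))
step 2: or_false (→) rewrites (1 | 0) into 1, now ((1 | 1) & ((0 & 0) ^ 1))
step 3: and_false (→) rewrites (0 & 0) into 0, reaching cost 7 (bound 7)

((1 | 1) & (0 ^ 1))   [cost 7]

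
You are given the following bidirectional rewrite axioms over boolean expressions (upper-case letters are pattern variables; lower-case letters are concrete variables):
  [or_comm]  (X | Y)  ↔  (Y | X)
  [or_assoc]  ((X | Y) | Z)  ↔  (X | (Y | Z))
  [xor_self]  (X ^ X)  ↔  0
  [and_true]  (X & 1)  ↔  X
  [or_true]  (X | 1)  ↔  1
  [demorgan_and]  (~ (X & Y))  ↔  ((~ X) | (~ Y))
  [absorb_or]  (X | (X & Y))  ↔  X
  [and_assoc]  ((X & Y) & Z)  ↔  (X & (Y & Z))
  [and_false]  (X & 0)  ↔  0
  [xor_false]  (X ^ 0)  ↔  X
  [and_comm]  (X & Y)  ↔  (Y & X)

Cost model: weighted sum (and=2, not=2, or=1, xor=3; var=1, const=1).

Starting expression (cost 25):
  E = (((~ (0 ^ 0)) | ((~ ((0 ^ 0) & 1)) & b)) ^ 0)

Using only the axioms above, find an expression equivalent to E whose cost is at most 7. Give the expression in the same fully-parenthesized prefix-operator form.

step 1: and_true (→) rewrites ((0 ^ 0) & 1) into (0 ^ 0), now (((~ (0 ^ 0)) | ((~ (0 ^ 0)) & b)) ^ 0)
step 2: absorb_or (→) rewrites ((~ (0 ^ 0)) | ((~ (0 ^ 0)) & b)) into (~ (0 ^ 0)), now ((~ (0 ^ 0)) ^ 0)
step 3: xor_false (→) rewrites ((~ (0 ^ 0)) ^ 0) into (~ (0 ^ 0)), reaching cost 7 (bound 7)

(~ (0 ^ 0))   [cost 7]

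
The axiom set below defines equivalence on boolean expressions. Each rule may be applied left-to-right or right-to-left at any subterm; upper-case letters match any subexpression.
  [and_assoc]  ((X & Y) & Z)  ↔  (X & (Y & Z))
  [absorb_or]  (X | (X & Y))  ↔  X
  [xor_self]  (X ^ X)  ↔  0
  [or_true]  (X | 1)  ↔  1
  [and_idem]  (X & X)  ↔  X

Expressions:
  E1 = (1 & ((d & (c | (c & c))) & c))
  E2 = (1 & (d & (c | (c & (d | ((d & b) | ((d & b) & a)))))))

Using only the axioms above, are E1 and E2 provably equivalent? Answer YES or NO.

YES

(1) (c | (c & c))  =[absorb_or →]=  c    ⊢ (1 & ((d & c) & c))
(2) ((d & c) & c)  =[and_assoc →]=  (d & (c & c))    ⊢ (1 & (d & (c & c)))
(3) (c & c)  =[and_idem →]=  c    ⊢ (1 & (d & c))
(4) c  =[absorb_or ←]=  (c | (c & d))    ⊢ (1 & (d & (c | (c & d))))
(5) d  =[absorb_or ←]=  (d | (d & b))    ⊢ (1 & (d & (c | (c & (d | (d & b))))))
(6) (d & b)  =[absorb_or ←]=  ((d & b) | ((d & b) & a))    ⊢ E2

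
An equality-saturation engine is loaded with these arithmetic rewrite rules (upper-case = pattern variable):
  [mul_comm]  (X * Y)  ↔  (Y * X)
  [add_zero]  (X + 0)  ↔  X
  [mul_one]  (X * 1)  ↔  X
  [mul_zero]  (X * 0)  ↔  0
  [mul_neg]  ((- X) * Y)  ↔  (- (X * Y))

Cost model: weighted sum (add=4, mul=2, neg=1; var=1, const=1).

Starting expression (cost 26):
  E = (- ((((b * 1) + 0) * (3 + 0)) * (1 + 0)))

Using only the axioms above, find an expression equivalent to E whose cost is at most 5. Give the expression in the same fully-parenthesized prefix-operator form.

(- (b * 3))   [cost 5]

(1) (b * 1)  =[mul_one →]=  b    ⊢ (- (((b + 0) * (3 + 0)) * (1 + 0)))
(2) (3 + 0)  =[add_zero →]=  3    ⊢ (- (((b + 0) * 3) * (1 + 0)))
(3) (1 + 0)  =[add_zero →]=  1    ⊢ (- (((b + 0) * 3) * 1))
(4) (((b + 0) * 3) * 1)  =[mul_one →]=  ((b + 0) * 3)    ⊢ (- ((b + 0) * 3))
(5) (b + 0)  =[add_zero →]=  b    ⊢ cost 5, within 5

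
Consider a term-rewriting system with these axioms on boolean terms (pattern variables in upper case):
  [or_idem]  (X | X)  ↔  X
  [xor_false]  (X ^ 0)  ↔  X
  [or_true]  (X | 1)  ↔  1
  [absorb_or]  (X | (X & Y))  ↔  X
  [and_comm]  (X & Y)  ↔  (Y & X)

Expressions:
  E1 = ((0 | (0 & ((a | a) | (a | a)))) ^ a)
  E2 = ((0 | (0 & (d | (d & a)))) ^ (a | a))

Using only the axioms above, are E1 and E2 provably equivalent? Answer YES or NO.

YES

(1) ((a | a) | (a | a))  =[or_idem →]=  (a | a)    ⊢ ((0 | (0 & (a | a))) ^ a)
(2) (a | a)  =[or_idem →]=  a    ⊢ ((0 | (0 & a)) ^ a)
(3) (0 | (0 & a))  =[absorb_or →]=  0    ⊢ (0 ^ a)
(4) a  =[or_idem ←]=  (a | a)    ⊢ (0 ^ (a | a))
(5) 0  =[absorb_or ←]=  (0 | (0 & d))    ⊢ ((0 | (0 & d)) ^ (a | a))
(6) d  =[absorb_or ←]=  (d | (d & a))    ⊢ E2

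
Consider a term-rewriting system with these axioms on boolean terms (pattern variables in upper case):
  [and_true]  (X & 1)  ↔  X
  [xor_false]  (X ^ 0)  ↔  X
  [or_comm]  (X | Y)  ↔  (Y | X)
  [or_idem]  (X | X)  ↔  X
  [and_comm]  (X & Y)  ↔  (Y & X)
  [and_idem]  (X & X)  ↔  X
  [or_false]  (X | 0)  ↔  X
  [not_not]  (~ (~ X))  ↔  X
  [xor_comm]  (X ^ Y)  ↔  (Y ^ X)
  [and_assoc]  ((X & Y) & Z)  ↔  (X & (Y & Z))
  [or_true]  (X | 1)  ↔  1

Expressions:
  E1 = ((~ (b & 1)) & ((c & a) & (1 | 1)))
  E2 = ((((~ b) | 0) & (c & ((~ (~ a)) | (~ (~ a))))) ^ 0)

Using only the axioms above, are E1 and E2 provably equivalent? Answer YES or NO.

YES

(1) (b & 1)  =[and_true →]=  b    ⊢ ((~ b) & ((c & a) & (1 | 1)))
(2) (1 | 1)  =[or_idem →]=  1    ⊢ ((~ b) & ((c & a) & 1))
(3) ((c & a) & 1)  =[and_true →]=  (c & a)    ⊢ ((~ b) & (c & a))
(4) ((~ b) & (c & a))  =[xor_false ←]=  (((~ b) & (c & a)) ^ 0)
(5) a  =[not_not ←]=  (~ (~ a))    ⊢ (((~ b) & (c & (~ (~ a)))) ^ 0)
(6) (~ b)  =[or_false ←]=  ((~ b) | 0)    ⊢ ((((~ b) | 0) & (c & (~ (~ a)))) ^ 0)
(7) (~ (~ a))  =[or_idem ←]=  ((~ (~ a)) | (~ (~ a)))    ⊢ E2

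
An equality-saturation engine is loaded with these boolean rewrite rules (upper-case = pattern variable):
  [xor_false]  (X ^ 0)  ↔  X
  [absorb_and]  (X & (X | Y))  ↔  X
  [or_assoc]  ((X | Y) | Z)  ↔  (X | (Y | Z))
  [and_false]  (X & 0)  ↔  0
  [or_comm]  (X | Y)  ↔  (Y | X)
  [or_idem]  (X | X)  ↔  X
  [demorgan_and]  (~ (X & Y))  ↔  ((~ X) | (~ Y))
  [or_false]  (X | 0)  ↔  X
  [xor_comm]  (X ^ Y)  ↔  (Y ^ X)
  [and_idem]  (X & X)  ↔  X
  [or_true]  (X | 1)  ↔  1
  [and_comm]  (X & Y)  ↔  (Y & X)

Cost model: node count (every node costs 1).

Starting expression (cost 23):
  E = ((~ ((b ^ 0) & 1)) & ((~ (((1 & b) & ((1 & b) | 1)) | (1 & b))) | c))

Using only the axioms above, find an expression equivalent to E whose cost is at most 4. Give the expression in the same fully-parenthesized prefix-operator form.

(~ (1 & b))   [cost 4]

(1) ((1 & b) & ((1 & b) | 1))  =[absorb_and →]=  (1 & b)    ⊢ ((~ ((b ^ 0) & 1)) & ((~ ((1 & b) | (1 & b))) | c))
(2) (b ^ 0)  =[xor_false →]=  b    ⊢ ((~ (b & 1)) & ((~ ((1 & b) | (1 & b))) | c))
(3) (b & 1)  =[and_comm →]=  (1 & b)    ⊢ ((~ (1 & b)) & ((~ ((1 & b) | (1 & b))) | c))
(4) ((1 & b) | (1 & b))  =[or_idem →]=  (1 & b)    ⊢ ((~ (1 & b)) & ((~ (1 & b)) | c))
(5) ((~ (1 & b)) & ((~ (1 & b)) | c))  =[absorb_and →]=  (~ (1 & b))    ⊢ cost 4, within 4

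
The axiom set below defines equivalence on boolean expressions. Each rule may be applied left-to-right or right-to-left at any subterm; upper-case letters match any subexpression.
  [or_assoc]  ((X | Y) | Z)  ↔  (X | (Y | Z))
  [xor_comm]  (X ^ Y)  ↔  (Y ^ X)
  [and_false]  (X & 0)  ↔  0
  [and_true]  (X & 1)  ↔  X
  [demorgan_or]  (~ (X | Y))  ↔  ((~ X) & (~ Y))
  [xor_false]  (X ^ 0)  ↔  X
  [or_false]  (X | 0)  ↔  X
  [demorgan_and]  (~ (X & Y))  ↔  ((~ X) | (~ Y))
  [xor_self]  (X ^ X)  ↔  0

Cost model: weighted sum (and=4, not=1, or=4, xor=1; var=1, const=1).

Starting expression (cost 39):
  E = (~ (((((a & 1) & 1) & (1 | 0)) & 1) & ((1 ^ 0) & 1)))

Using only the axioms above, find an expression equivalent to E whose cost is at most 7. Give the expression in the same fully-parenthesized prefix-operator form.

(~ (a & 1))   [cost 7]

1. [and_true →] ((a & 1) & 1)  →  (a & 1);  E = (~ ((((a & 1) & (1 | 0)) & 1) & ((1 ^ 0) & 1)))
2. [or_false →] (1 | 0)  →  1;  E = (~ ((((a & 1) & 1) & 1) & ((1 ^ 0) & 1)))
3. [and_true →] ((1 ^ 0) & 1)  →  (1 ^ 0);  E = (~ ((((a & 1) & 1) & 1) & (1 ^ 0)))
4. [and_true →] (a & 1)  →  a;  E = (~ (((a & 1) & 1) & (1 ^ 0)))
5. [xor_false →] (1 ^ 0)  →  1;  E = (~ (((a & 1) & 1) & 1))
6. [and_true →] (a & 1)  →  a;  E = (~ ((a & 1) & 1))
7. [and_true →] ((a & 1) & 1)  →  (a & 1);  cost 7 ≤ 7, done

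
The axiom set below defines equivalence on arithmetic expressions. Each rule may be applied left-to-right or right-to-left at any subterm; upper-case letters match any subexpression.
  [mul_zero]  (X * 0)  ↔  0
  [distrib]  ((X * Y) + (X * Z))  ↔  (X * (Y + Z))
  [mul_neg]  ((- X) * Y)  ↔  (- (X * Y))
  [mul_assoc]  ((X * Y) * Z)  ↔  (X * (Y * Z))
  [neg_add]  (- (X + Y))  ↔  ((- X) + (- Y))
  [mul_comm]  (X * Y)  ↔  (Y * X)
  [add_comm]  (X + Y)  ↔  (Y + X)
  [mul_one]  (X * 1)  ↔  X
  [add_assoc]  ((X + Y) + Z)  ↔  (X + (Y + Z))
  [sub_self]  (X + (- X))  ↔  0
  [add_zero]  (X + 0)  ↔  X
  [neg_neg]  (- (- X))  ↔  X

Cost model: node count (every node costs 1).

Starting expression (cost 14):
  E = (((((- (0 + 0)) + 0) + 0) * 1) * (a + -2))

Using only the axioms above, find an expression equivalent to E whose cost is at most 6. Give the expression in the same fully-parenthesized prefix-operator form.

(1) ((- (0 + 0)) + 0)  =[add_zero →]=  (- (0 + 0))    ⊢ ((((- (0 + 0)) + 0) * 1) * (a + -2))
(2) (0 + 0)  =[add_zero →]=  0    ⊢ ((((- 0) + 0) * 1) * (a + -2))
(3) (((- 0) + 0) * 1)  =[mul_one →]=  ((- 0) + 0)    ⊢ (((- 0) + 0) * (a + -2))
(4) ((- 0) + 0)  =[add_zero →]=  (- 0)    ⊢ cost 6, within 6

((- 0) * (a + -2))   [cost 6]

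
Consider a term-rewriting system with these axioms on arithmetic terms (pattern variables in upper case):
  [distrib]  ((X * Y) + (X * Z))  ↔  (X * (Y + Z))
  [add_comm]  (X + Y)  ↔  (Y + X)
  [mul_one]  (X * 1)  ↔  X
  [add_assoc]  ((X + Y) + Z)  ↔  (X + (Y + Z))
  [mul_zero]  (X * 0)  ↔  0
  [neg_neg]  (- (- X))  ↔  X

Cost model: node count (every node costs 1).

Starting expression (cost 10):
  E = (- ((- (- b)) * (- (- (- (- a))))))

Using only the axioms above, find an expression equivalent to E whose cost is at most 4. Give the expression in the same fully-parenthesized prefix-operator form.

(- (b * a))   [cost 4]

step 1: neg_neg (→) rewrites (- (- b)) into b, now (- (b * (- (- (- (- a))))))
step 2: neg_neg (→) rewrites (- (- (- a))) into (- a), now (- (b * (- (- a))))
step 3: neg_neg (→) rewrites (- (- a)) into a, reaching cost 4 (bound 4)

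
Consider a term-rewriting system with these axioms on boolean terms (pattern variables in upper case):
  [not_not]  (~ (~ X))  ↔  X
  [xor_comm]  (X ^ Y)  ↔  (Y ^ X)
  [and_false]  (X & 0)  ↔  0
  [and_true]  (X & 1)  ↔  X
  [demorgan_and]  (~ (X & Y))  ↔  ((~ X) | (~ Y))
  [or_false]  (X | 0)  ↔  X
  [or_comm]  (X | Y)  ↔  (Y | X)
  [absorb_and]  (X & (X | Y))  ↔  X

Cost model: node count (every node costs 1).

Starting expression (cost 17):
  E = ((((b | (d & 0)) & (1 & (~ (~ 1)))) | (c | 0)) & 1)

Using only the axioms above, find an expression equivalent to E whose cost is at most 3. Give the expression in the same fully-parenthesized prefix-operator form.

(b | c)   [cost 3]

step 1: not_not (→) rewrites (~ (~ 1)) into 1, now ((((b | (d & 0)) & (1 & 1)) | (c | 0)) & 1)
step 2: and_true (→) rewrites (1 & 1) into 1, now ((((b | (d & 0)) & 1) | (c | 0)) & 1)
step 3: and_true (→) rewrites ((b | (d & 0)) & 1) into (b | (d & 0)), now (((b | (d & 0)) | (c | 0)) & 1)
step 4: and_true (→) rewrites (((b | (d & 0)) | (c | 0)) & 1) into ((b | (d & 0)) | (c | 0))
step 5: and_false (→) rewrites (d & 0) into 0, now ((b | 0) | (c | 0))
step 6: or_false (→) rewrites (c | 0) into c, now ((b | 0) | c)
step 7: or_false (→) rewrites (b | 0) into b, reaching cost 3 (bound 3)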